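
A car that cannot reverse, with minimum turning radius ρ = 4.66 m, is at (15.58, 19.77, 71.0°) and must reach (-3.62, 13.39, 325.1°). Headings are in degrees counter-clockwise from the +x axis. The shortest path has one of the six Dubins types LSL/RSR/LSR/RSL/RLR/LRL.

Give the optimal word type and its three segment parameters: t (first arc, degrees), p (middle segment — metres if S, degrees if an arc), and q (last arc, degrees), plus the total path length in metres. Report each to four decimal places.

Let ψ = atan2(Δy, Δx) = atan2(-6.38, -19.20) = -161.6188° be the start→goal bearing.
Normalize: d = |goal − start| / ρ = 20.232261/4.66 = 4.341687, α = (θ_start − ψ) mod 360° = 232.6188° = 4.059964 rad, β = (θ_goal − ψ) mod 360° = 126.7188° = 2.211660 rad.
Common terms: sin α = -0.794614, cos α = -0.607115, sin β = 0.801580, cos β = -0.597888, cos(α−β) = -0.273959, d² = 18.850246. Work in radians in the unit-radius frame; every candidate has L = ρ·(t + p + q).
LSL: p² = 2 + d² − 2cos(α−β) + 2d(sin α − sin β) = 7.537820; p = √p² = 2.745509; φ = atan2(cos β − cos α, d + sin α − sin β) = 0.003361 rad; t = (φ − α) mod 2π = 2.226583 rad, q = (β − φ) mod 2π = 2.208299 rad → L = 4.66·(2.226583 + 2.745509 + 2.208299) = 4.66·7.180391 = 33.460621 m
RSR: p² = 2 + d² − 2cos(α−β) + 2d(sin β − sin α) = 35.258508; p = √p² = 5.937888; φ = atan2(cos α − cos β, d − sin α + sin β) = -0.001554 rad; t = (α − φ) mod 2π = 4.061518 rad, q = (φ − β) mod 2π = 4.069971 rad → L = 4.66·(4.061518 + 5.937888 + 4.069971) = 4.66·14.069377 = 65.563295 m
LSR: p² = d² − 2 + 2cos(α−β) + 2d(sin α + sin β) = 16.362816; p = √p² = 4.045098; φ = atan2(−cos α − cos β, d + sin α + sin β) − atan2(−2, p) = 0.729494 rad; t = (φ − α) mod 2π = 2.952716 rad, q = (φ − β) mod 2π = 4.801019 rad → L = 4.66·(2.952716 + 4.045098 + 4.801019) = 4.66·11.798833 = 54.982560 m
RSL: p² = d² − 2 + 2cos(α−β) − 2d(sin α + sin β) = 16.241839; p = √p² = 4.030117; φ = atan2(cos α + cos β, d − sin α − sin β) − atan2(2, p) = -0.731797 rad; t = (α − φ) mod 2π = 4.791760 rad, q = (β − φ) mod 2π = 2.943457 rad → L = 4.66·(4.791760 + 4.030117 + 2.943457) = 4.66·11.765333 = 54.826454 m
RLR: c = (6 − d² + 2cos(α−β) + 2d(sin α − sin β))/8 = -3.407314, |c| > 1 → infeasible
LRL: c = (6 − d² + 2cos(α−β) − 2d(sin α − sin β))/8 = 0.057772; p = 2π − arccos c = 4.770194 rad; φ = atan2(cos β − cos α, d + sin α − sin β) = 0.003361 rad; t = (φ − α + p/2) mod 2π = 4.611679 rad, q = (β − α − t + p) mod 2π = 4.593396 rad → L = 4.66·(4.611679 + 4.770194 + 4.593396) = 4.66·13.975269 = 65.124753 m
Shortest: LSL with L = 33.460621 m ≈ 33.4606 m
Convert LSL to answer units (arcs ×180/π): t = 2.226583·180/π = 127.5738°, p = ρ·p = 4.66·2.745509 = 12.7941 m, q = 2.208299·180/π = 126.5262°, L = 33.4606 m.

LSL: t = 127.5738°, p = 12.7941 m, q = 126.5262°, L = 33.4606 m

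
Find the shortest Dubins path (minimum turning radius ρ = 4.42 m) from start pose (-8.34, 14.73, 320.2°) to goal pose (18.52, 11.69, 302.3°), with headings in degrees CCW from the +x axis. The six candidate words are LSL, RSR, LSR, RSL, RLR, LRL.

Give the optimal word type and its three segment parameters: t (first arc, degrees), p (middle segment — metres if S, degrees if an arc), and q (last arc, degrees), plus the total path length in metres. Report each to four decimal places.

LSR: t = 39.9196°, p = 20.2762 m, q = 57.8196°, L = 27.8162 m

Let ψ = atan2(Δy, Δx) = atan2(-3.04, 26.86) = -6.4572° be the start→goal bearing.
Normalize: d = |goal − start| / ρ = 27.031485/4.42 = 6.115721, α = (θ_start − ψ) mod 360° = 326.6572° = 5.701244 rad, β = (θ_goal − ψ) mod 360° = 308.7572° = 5.388830 rad.
Common terms: sin α = -0.549647, cos α = 0.835397, sin β = -0.779806, cos β = 0.626022, cos(α−β) = 0.951594, d² = 37.402039. Work in radians in the unit-radius frame; every candidate has L = ρ·(t + p + q).
LSL: p² = 2 + d² − 2cos(α−β) + 2d(sin α − sin β) = 40.314026; p = √p² = 6.349333; φ = atan2(cos β − cos α, d + sin α − sin β) = -0.032982 rad; t = (φ − α) mod 2π = 0.548959 rad, q = (β − φ) mod 2π = 5.421812 rad → L = 4.42·(0.548959 + 6.349333 + 5.421812) = 4.42·12.320104 = 54.454860 m
RSR: p² = 2 + d² − 2cos(α−β) + 2d(sin β − sin α) = 34.683675; p = √p² = 5.889285; φ = atan2(cos α − cos β, d − sin α + sin β) = 0.035559 rad; t = (α − φ) mod 2π = 5.665685 rad, q = (φ − β) mod 2π = 0.929915 rad → L = 4.42·(5.665685 + 5.889285 + 0.929915) = 4.42·12.484884 = 55.183187 m
LSR: p² = d² − 2 + 2cos(α−β) + 2d(sin α + sin β) = 21.044112; p = √p² = 4.587386; φ = atan2(−cos α − cos β, d + sin α + sin β) − atan2(−2, p) = 0.114788 rad; t = (φ − α) mod 2π = 0.696729 rad, q = (φ − β) mod 2π = 1.009143 rad → L = 4.42·(0.696729 + 4.587386 + 1.009143) = 4.42·6.293258 = 27.816198 m
RSL: p² = d² − 2 + 2cos(α−β) − 2d(sin α + sin β) = 53.566344; p = √p² = 7.318903; φ = atan2(cos α + cos β, d − sin α − sin β) − atan2(2, p) = -0.072926 rad; t = (α − φ) mod 2π = 5.774170 rad, q = (β − φ) mod 2π = 5.461756 rad → L = 4.42·(5.774170 + 7.318903 + 5.461756) = 4.42·18.554829 = 82.012346 m
RLR: c = (6 − d² + 2cos(α−β) + 2d(sin α − sin β))/8 = -3.335459, |c| > 1 → infeasible
LRL: c = (6 − d² + 2cos(α−β) − 2d(sin α − sin β))/8 = -4.039253, |c| > 1 → infeasible
Shortest: LSR with L = 27.816198 m ≈ 27.8162 m
Convert LSR to answer units (arcs ×180/π): t = 0.696729·180/π = 39.9196°, p = ρ·p = 4.42·4.587386 = 20.2762 m, q = 1.009143·180/π = 57.8196°, L = 27.8162 m.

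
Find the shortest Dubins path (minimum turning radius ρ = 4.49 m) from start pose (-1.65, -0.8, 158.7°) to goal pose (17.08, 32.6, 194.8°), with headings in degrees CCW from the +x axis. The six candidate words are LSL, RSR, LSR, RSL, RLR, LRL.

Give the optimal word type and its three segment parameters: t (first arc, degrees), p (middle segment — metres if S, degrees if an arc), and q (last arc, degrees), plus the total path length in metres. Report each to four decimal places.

Let ψ = atan2(Δy, Δx) = atan2(33.40, 18.73) = 60.7172° be the start→goal bearing.
Normalize: d = |goal − start| / ρ = 38.293249/4.49 = 8.528563, α = (θ_start − ψ) mod 360° = 97.9828° = 1.710122 rad, β = (θ_goal − ψ) mod 360° = 134.0828° = 2.340186 rad.
Common terms: sin α = 0.990310, cos α = -0.138875, sin β = 0.718336, cos β = -0.695697, cos(α−β) = 0.807990, d² = 72.736390. Work in radians in the unit-radius frame; every candidate has L = ρ·(t + p + q).
LSL: p² = 2 + d² − 2cos(α−β) + 2d(sin α − sin β) = 77.759511; p = √p² = 8.818135; φ = atan2(cos β − cos α, d + sin α − sin β) = -0.063187 rad; t = (φ − α) mod 2π = 4.509876 rad, q = (β − φ) mod 2π = 2.403373 rad → L = 4.49·(4.509876 + 8.818135 + 2.403373) = 4.49·15.731385 = 70.633916 m
RSR: p² = 2 + d² − 2cos(α−β) + 2d(sin β − sin α) = 68.481310; p = √p² = 8.275343; φ = atan2(cos α − cos β, d − sin α + sin β) = 0.067338 rad; t = (α − φ) mod 2π = 1.642784 rad, q = (φ − β) mod 2π = 4.010337 rad → L = 4.49·(1.642784 + 8.275343 + 4.010337) = 4.49·13.928465 = 62.538808 m
LSR: p² = d² − 2 + 2cos(α−β) + 2d(sin α + sin β) = 101.496951; p = √p² = 10.074570; φ = atan2(−cos α − cos β, d + sin α + sin β) − atan2(−2, p) = 0.277315 rad; t = (φ − α) mod 2π = 4.850379 rad, q = (φ − β) mod 2π = 4.220315 rad → L = 4.49·(4.850379 + 10.074570 + 4.220315) = 4.49·19.145263 = 85.962231 m
RSL: p² = d² − 2 + 2cos(α−β) − 2d(sin α + sin β) = 43.207789; p = √p² = 6.573263; φ = atan2(cos α + cos β, d − sin α − sin β) − atan2(2, p) = -0.417130 rad; t = (α − φ) mod 2π = 2.127252 rad, q = (β − φ) mod 2π = 2.757316 rad → L = 4.49·(2.127252 + 6.573263 + 2.757316) = 4.49·11.457832 = 51.445664 m
RLR: c = (6 − d² + 2cos(α−β) + 2d(sin α − sin β))/8 = -7.560164, |c| > 1 → infeasible
LRL: c = (6 − d² + 2cos(α−β) − 2d(sin α − sin β))/8 = -8.719939, |c| > 1 → infeasible
Shortest: RSL with L = 51.445664 m ≈ 51.4457 m
Convert RSL to answer units (arcs ×180/π): t = 2.127252·180/π = 121.8826°, p = ρ·p = 4.49·6.573263 = 29.5140 m, q = 2.757316·180/π = 157.9826°, L = 51.4457 m.

RSL: t = 121.8826°, p = 29.5140 m, q = 157.9826°, L = 51.4457 m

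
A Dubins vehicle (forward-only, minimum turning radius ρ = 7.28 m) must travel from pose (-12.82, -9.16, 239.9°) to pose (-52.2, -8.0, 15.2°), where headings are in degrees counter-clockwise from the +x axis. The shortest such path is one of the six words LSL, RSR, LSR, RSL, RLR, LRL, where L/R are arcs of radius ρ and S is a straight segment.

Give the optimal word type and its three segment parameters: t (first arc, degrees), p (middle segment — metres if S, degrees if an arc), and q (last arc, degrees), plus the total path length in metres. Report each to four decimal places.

RSR: t = 42.9239°, p = 32.5932 m, q = 181.7761°, L = 61.1435 m

Let ψ = atan2(Δy, Δx) = atan2(1.16, -39.38) = 178.3128° be the start→goal bearing.
Normalize: d = |goal − start| / ρ = 39.397081/7.28 = 5.411687, α = (θ_start − ψ) mod 360° = 61.5872° = 1.074900 rad, β = (θ_goal − ψ) mod 360° = 196.8872° = 3.436331 rad.
Common terms: sin α = 0.879543, cos α = 0.475820, sin β = -0.290489, cos β = -0.956878, cos(α−β) = -0.710799, d² = 29.286356. Work in radians in the unit-radius frame; every candidate has L = ρ·(t + p + q).
LSL: p² = 2 + d² − 2cos(α−β) + 2d(sin α − sin β) = 45.371648; p = √p² = 6.735848; φ = atan2(cos β − cos α, d + sin α − sin β) = -0.214335 rad; t = (φ − α) mod 2π = 4.993950 rad, q = (β − φ) mod 2π = 3.650666 rad → L = 7.28·(4.993950 + 6.735848 + 3.650666) = 7.28·15.380464 = 111.969776 m
RSR: p² = 2 + d² − 2cos(α−β) + 2d(sin β − sin α) = 20.044261; p = √p² = 4.477082; φ = atan2(cos α − cos β, d − sin α + sin β) = 0.325737 rad; t = (α − φ) mod 2π = 0.749163 rad, q = (φ − β) mod 2π = 3.172592 rad → L = 7.28·(0.749163 + 4.477082 + 3.172592) = 7.28·8.398837 = 61.143531 m
LSR: p² = d² − 2 + 2cos(α−β) + 2d(sin α + sin β) = 32.240303; p = √p² = 5.678054; φ = atan2(−cos α − cos β, d + sin α + sin β) − atan2(−2, p) = 0.418658 rad; t = (φ − α) mod 2π = 5.626943 rad, q = (φ − β) mod 2π = 3.265513 rad → L = 7.28·(5.626943 + 5.678054 + 3.265513) = 7.28·14.570511 = 106.073320 m
RSL: p² = d² − 2 + 2cos(α−β) − 2d(sin α + sin β) = 19.489211; p = √p² = 4.414659; φ = atan2(cos α + cos β, d − sin α − sin β) − atan2(2, p) = -0.524797 rad; t = (α − φ) mod 2π = 1.599697 rad, q = (β − φ) mod 2π = 3.961128 rad → L = 7.28·(1.599697 + 4.414659 + 3.961128) = 7.28·9.975484 = 72.621524 m
RLR: c = (6 − d² + 2cos(α−β) + 2d(sin α − sin β))/8 = -1.505533, |c| > 1 → infeasible
LRL: c = (6 − d² + 2cos(α−β) − 2d(sin α − sin β))/8 = -4.671456, |c| > 1 → infeasible
Shortest: RSR with L = 61.143531 m ≈ 61.1435 m
Convert RSR to answer units (arcs ×180/π): t = 0.749163·180/π = 42.9239°, p = ρ·p = 7.28·4.477082 = 32.5932 m, q = 3.172592·180/π = 181.7761°, L = 61.1435 m.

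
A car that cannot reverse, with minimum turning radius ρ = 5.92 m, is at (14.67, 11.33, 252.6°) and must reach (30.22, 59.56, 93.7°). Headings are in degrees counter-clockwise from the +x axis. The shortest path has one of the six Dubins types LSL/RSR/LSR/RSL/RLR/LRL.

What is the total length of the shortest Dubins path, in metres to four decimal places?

70.5571 m

Let ψ = atan2(Δy, Δx) = atan2(48.23, 15.55) = 72.1300° be the start→goal bearing.
Normalize: d = |goal − start| / ρ = 50.674800/5.92 = 8.559933, α = (θ_start − ψ) mod 360° = 180.4700° = 3.149796 rad, β = (θ_goal − ψ) mod 360° = 21.5700° = 0.376468 rad.
Common terms: sin α = -0.008203, cos α = -0.999966, sin β = 0.367638, cos β = 0.929969, cos(α−β) = -0.932954, d² = 73.272445. Work in radians in the unit-radius frame; every candidate has L = ρ·(t + p + q).
LSL: p² = 2 + d² − 2cos(α−β) + 2d(sin α − sin β) = 70.704000; p = √p² = 8.408567; φ = atan2(cos β − cos α, d + sin α − sin β) = 0.231585 rad; t = (φ − α) mod 2π = 3.364974 rad, q = (β − φ) mod 2π = 0.144883 rad → L = 5.92·(3.364974 + 8.408567 + 0.144883) = 5.92·11.918424 = 70.557071 m
RSR: p² = 2 + d² − 2cos(α−β) + 2d(sin β − sin α) = 83.572703; p = √p² = 9.141811; φ = atan2(cos α − cos β, d − sin α + sin β) = -0.212711 rad; t = (α − φ) mod 2π = 3.362507 rad, q = (φ − β) mod 2π = 5.694006 rad → L = 5.92·(3.362507 + 9.141811 + 5.694006) = 5.92·18.198324 = 107.734079 m
LSR: p² = d² − 2 + 2cos(α−β) + 2d(sin α + sin β) = 75.560011; p = √p² = 8.692526; φ = atan2(−cos α − cos β, d + sin α + sin β) − atan2(−2, p) = 0.233995 rad; t = (φ − α) mod 2π = 3.367384 rad, q = (φ − β) mod 2π = 6.140712 rad → L = 5.92·(3.367384 + 8.692526 + 6.140712) = 5.92·18.200622 = 107.747683 m
RSL: p² = d² − 2 + 2cos(α−β) − 2d(sin α + sin β) = 63.253064; p = √p² = 7.953179; φ = atan2(cos α + cos β, d − sin α − sin β) − atan2(2, p) = -0.254899 rad; t = (α − φ) mod 2π = 3.404695 rad, q = (β − φ) mod 2π = 0.631367 rad → L = 5.92·(3.404695 + 7.953179 + 0.631367) = 5.92·11.989241 = 70.976308 m
RLR: c = (6 − d² + 2cos(α−β) + 2d(sin α − sin β))/8 = -9.446588, |c| > 1 → infeasible
LRL: c = (6 − d² + 2cos(α−β) − 2d(sin α − sin β))/8 = -7.838000, |c| > 1 → infeasible
Shortest: LSL with L = 70.557071 m ≈ 70.5571 m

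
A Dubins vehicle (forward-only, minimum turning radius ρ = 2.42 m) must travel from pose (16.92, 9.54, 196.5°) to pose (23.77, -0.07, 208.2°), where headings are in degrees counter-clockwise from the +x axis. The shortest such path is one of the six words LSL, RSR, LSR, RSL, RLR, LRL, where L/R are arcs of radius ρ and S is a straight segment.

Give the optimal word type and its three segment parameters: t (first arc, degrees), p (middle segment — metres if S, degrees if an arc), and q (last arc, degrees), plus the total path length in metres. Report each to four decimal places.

Let ψ = atan2(Δy, Δx) = atan2(-9.61, 6.85) = -54.5188° be the start→goal bearing.
Normalize: d = |goal − start| / ρ = 11.801466/2.42 = 4.876639, α = (θ_start − ψ) mod 360° = 251.0188° = 4.381104 rad, β = (θ_goal − ψ) mod 360° = 262.7188° = 4.585307 rad.
Common terms: sin α = -0.945625, cos α = -0.325259, sin β = -0.991936, cos β = -0.126740, cos(α−β) = 0.979223, d² = 23.781606. Work in radians in the unit-radius frame; every candidate has L = ρ·(t + p + q).
LSL: p² = 2 + d² − 2cos(α−β) + 2d(sin α − sin β) = 24.274844; p = √p² = 4.926951; φ = atan2(cos β − cos α, d + sin α − sin β) = 0.040303 rad; t = (φ − α) mod 2π = 1.942385 rad, q = (β − φ) mod 2π = 4.545004 rad → L = 2.42·(1.942385 + 4.926951 + 4.545004) = 2.42·11.414340 = 27.622702 m
RSR: p² = 2 + d² − 2cos(α−β) + 2d(sin β − sin α) = 23.371478; p = √p² = 4.834406; φ = atan2(cos α − cos β, d − sin α + sin β) = -0.041075 rad; t = (α − φ) mod 2π = 4.422179 rad, q = (φ − β) mod 2π = 1.656803 rad → L = 2.42·(4.422179 + 4.834406 + 1.656803) = 2.42·10.913387 = 26.410398 m
LSR: p² = d² − 2 + 2cos(α−β) + 2d(sin α + sin β) = 4.842480; p = √p² = 2.200564; φ = atan2(−cos α − cos β, d + sin α + sin β) − atan2(−2, p) = 0.890281 rad; t = (φ − α) mod 2π = 2.792363 rad, q = (φ − β) mod 2π = 2.588159 rad → L = 2.42·(2.792363 + 2.200564 + 2.588159) = 2.42·7.581086 = 18.346227 m
RSL: p² = d² − 2 + 2cos(α−β) − 2d(sin α + sin β) = 42.637624; p = √p² = 6.529749; φ = atan2(cos α + cos β, d − sin α − sin β) − atan2(2, p) = -0.363453 rad; t = (α − φ) mod 2π = 4.744556 rad, q = (β − φ) mod 2π = 4.948760 rad → L = 2.42·(4.744556 + 6.529749 + 4.948760) = 2.42·16.223066 = 39.259819 m
RLR: c = (6 − d² + 2cos(α−β) + 2d(sin α − sin β))/8 = -1.921435, |c| > 1 → infeasible
LRL: c = (6 − d² + 2cos(α−β) − 2d(sin α − sin β))/8 = -2.034355, |c| > 1 → infeasible
Shortest: LSR with L = 18.346227 m ≈ 18.3462 m
Convert LSR to answer units (arcs ×180/π): t = 2.792363·180/π = 159.9906°, p = ρ·p = 2.42·2.200564 = 5.3254 m, q = 2.588159·180/π = 148.2906°, L = 18.3462 m.

LSR: t = 159.9906°, p = 5.3254 m, q = 148.2906°, L = 18.3462 m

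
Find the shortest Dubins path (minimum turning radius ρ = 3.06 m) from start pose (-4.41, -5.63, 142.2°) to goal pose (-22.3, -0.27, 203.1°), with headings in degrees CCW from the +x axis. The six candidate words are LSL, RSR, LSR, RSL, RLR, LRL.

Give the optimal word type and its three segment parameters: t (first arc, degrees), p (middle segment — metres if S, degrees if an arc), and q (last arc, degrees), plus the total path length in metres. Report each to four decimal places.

Let ψ = atan2(Δy, Δx) = atan2(5.36, -17.89) = 163.3213° be the start→goal bearing.
Normalize: d = |goal − start| / ρ = 18.675698/3.06 = 6.103169, α = (θ_start − ψ) mod 360° = 338.8787° = 5.914549 rad, β = (θ_goal − ψ) mod 360° = 39.7787° = 0.694269 rad.
Common terms: sin α = -0.360344, cos α = 0.932819, sin β = 0.639824, cos β = 0.768522, cos(α−β) = 0.486335, d² = 37.248676. Work in radians in the unit-radius frame; every candidate has L = ρ·(t + p + q).
LSL: p² = 2 + d² − 2cos(α−β) + 2d(sin α − sin β) = 26.067619; p = √p² = 5.105646; φ = atan2(cos β − cos α, d + sin α − sin β) = -0.032185 rad; t = (φ − α) mod 2π = 0.336451 rad, q = (β − φ) mod 2π = 0.726454 rad → L = 3.06·(0.336451 + 5.105646 + 0.726454) = 3.06·6.168551 = 18.875767 m
RSR: p² = 2 + d² − 2cos(α−β) + 2d(sin β − sin α) = 50.484391; p = √p² = 7.105237; φ = atan2(cos α − cos β, d − sin α + sin β) = 0.023126 rad; t = (α − φ) mod 2π = 5.891423 rad, q = (φ − β) mod 2π = 5.612042 rad → L = 3.06·(5.891423 + 7.105237 + 5.612042) = 3.06·18.608702 = 56.942628 m
LSR: p² = d² − 2 + 2cos(α−β) + 2d(sin α + sin β) = 39.632770; p = √p² = 6.295456; φ = atan2(−cos α − cos β, d + sin α + sin β) − atan2(−2, p) = 0.047105 rad; t = (φ − α) mod 2π = 0.415742 rad, q = (φ − β) mod 2π = 5.636022 rad → L = 3.06·(0.415742 + 6.295456 + 5.636022) = 3.06·12.347220 = 37.782494 m
RSL: p² = d² − 2 + 2cos(α−β) − 2d(sin α + sin β) = 32.809923; p = √p² = 5.727995; φ = atan2(cos α + cos β, d − sin α − sin β) − atan2(2, p) = -0.051697 rad; t = (α − φ) mod 2π = 5.966245 rad, q = (β − φ) mod 2π = 0.745966 rad → L = 3.06·(5.966245 + 5.727995 + 0.745966) = 3.06·12.440206 = 38.067029 m
RLR: c = (6 − d² + 2cos(α−β) + 2d(sin α − sin β))/8 = -5.310549, |c| > 1 → infeasible
LRL: c = (6 − d² + 2cos(α−β) − 2d(sin α − sin β))/8 = -2.258452, |c| > 1 → infeasible
Shortest: LSL with L = 18.875767 m ≈ 18.8758 m
Convert LSL to answer units (arcs ×180/π): t = 0.336451·180/π = 19.2773°, p = ρ·p = 3.06·5.105646 = 15.6233 m, q = 0.726454·180/π = 41.6227°, L = 18.8758 m.

LSL: t = 19.2773°, p = 15.6233 m, q = 41.6227°, L = 18.8758 m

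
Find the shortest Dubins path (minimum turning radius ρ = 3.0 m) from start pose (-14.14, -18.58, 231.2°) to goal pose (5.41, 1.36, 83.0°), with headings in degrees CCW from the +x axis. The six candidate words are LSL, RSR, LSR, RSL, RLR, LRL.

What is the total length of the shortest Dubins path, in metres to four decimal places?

Let ψ = atan2(Δy, Δx) = atan2(19.94, 19.55) = 45.5658° be the start→goal bearing.
Normalize: d = |goal − start| / ρ = 27.925009/3.0 = 9.308336, α = (θ_start − ψ) mod 360° = 185.6342° = 3.239927 rad, β = (θ_goal − ψ) mod 360° = 37.4342° = 0.653350 rad.
Common terms: sin α = -0.098176, cos α = -0.995169, sin β = 0.607850, cos β = 0.794052, cos(α−β) = -0.849893, d² = 86.645122. Work in radians in the unit-radius frame; every candidate has L = ρ·(t + p + q).
LSL: p² = 2 + d² − 2cos(α−β) + 2d(sin α − sin β) = 77.201054; p = √p² = 8.786413; φ = atan2(cos β − cos α, d + sin α − sin β) = 0.205069 rad; t = (φ − α) mod 2π = 3.248327 rad, q = (β − φ) mod 2π = 0.448280 rad → L = 3.0·(3.248327 + 8.786413 + 0.448280) = 3.0·12.483020 = 37.449061 m
RSR: p² = 2 + d² − 2cos(α−β) + 2d(sin β − sin α) = 103.488761; p = √p² = 10.172943; φ = atan2(cos α − cos β, d − sin α + sin β) = -0.176800 rad; t = (α − φ) mod 2π = 3.416728 rad, q = (φ − β) mod 2π = 5.453036 rad → L = 3.0·(3.416728 + 10.172943 + 5.453036) = 3.0·19.042706 = 57.128118 m
LSR: p² = d² − 2 + 2cos(α−β) + 2d(sin α + sin β) = 92.433754; p = √p² = 9.614247; φ = atan2(−cos α − cos β, d + sin α + sin β) − atan2(−2, p) = 0.225581 rad; t = (φ − α) mod 2π = 3.268839 rad, q = (φ − β) mod 2π = 5.855417 rad → L = 3.0·(3.268839 + 9.614247 + 5.855417) = 3.0·18.738503 = 56.215510 m
RSL: p² = d² − 2 + 2cos(α−β) − 2d(sin α + sin β) = 73.456920; p = √p² = 8.570701; φ = atan2(cos α + cos β, d − sin α − sin β) − atan2(2, p) = -0.252104 rad; t = (α − φ) mod 2π = 3.492032 rad, q = (β − φ) mod 2π = 0.905454 rad → L = 3.0·(3.492032 + 8.570701 + 0.905454) = 3.0·12.968187 = 38.904561 m
RLR: c = (6 − d² + 2cos(α−β) + 2d(sin α − sin β))/8 = -11.936095, |c| > 1 → infeasible
LRL: c = (6 − d² + 2cos(α−β) − 2d(sin α − sin β))/8 = -8.650132, |c| > 1 → infeasible
Shortest: LSL with L = 37.449061 m ≈ 37.4491 m

37.4491 m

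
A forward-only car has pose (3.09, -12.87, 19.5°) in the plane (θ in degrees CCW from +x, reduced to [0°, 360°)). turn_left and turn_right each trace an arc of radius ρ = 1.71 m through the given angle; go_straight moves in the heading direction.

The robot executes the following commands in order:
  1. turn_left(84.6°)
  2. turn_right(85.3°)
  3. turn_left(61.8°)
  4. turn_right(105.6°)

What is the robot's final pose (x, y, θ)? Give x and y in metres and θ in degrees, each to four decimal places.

set_pose: (x, y, θ) = (3.0900, -12.8700, 19.5000°), ρ = 1.71
turn_left(84.6°): centre at ρ to the left, rotate +84.6° → (4.1777, -10.8415, 104.1000°)
turn_right(85.3°): centre at ρ to the right, rotate −85.3° → (5.2851, -8.8061, 18.8000°)
turn_left(61.8°): centre at ρ to the left, rotate +61.8° → (6.4210, -7.4667, 80.6000°)
turn_right(105.6°): centre at ρ to the right, rotate −105.6° → (8.8308, -6.1962, -25.0000° ≡ 335.0000°)

(8.8308, -6.1962, 335.0000°)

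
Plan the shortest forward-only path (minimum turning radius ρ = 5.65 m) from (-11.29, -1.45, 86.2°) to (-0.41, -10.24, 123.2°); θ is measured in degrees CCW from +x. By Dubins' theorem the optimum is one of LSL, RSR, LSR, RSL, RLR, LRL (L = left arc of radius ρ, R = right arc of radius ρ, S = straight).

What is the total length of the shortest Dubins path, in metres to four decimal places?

43.1530 m

Let ψ = atan2(Δy, Δx) = atan2(-8.79, 10.88) = -38.9349° be the start→goal bearing.
Normalize: d = |goal − start| / ρ = 13.987083/5.65 = 2.475590, α = (θ_start − ψ) mod 360° = 125.1349° = 2.184016 rad, β = (θ_goal − ψ) mod 360° = 162.1349° = 2.829788 rad.
Common terms: sin α = 0.817799, cos α = -0.575503, sin β = 0.306777, cos β = -0.951781, cos(α−β) = 0.798636, d² = 6.128546. Work in radians in the unit-radius frame; every candidate has L = ρ·(t + p + q).
LSL: p² = 2 + d² − 2cos(α−β) + 2d(sin α − sin β) = 9.061438; p = √p² = 3.010222; φ = atan2(cos β − cos α, d + sin α − sin β) = -0.125328 rad; t = (φ − α) mod 2π = 3.973841 rad, q = (β − φ) mod 2π = 2.955116 rad → L = 5.65·(3.973841 + 3.010222 + 2.955116) = 5.65·9.939179 = 56.156364 m
RSR: p² = 2 + d² − 2cos(α−β) + 2d(sin β − sin α) = 4.001111; p = √p² = 2.000278; φ = atan2(cos α − cos β, d − sin α + sin β) = 0.189240 rad; t = (α − φ) mod 2π = 1.994776 rad, q = (φ − β) mod 2π = 3.642638 rad → L = 5.65·(1.994776 + 2.000278 + 3.642638) = 5.65·7.637691 = 43.152955 m
LSR: p² = d² − 2 + 2cos(α−β) + 2d(sin α + sin β) = 11.293796; p = √p² = 3.360624; φ = atan2(−cos α − cos β, d + sin α + sin β) − atan2(−2, p) = 0.938044 rad; t = (φ − α) mod 2π = 5.037213 rad, q = (φ − β) mod 2π = 4.391442 rad → L = 5.65·(5.037213 + 3.360624 + 4.391442) = 5.65·12.789280 = 72.259429 m
RSL: p² = d² − 2 + 2cos(α−β) − 2d(sin α + sin β) = 0.157837; p = √p² = 0.397287; φ = atan2(cos α + cos β, d − sin α − sin β) − atan2(2, p) = -2.221269 rad; t = (α − φ) mod 2π = 4.405285 rad, q = (β − φ) mod 2π = 5.051056 rad → L = 5.65·(4.405285 + 0.397287 + 5.051056) = 5.65·9.853628 = 55.672999 m
RLR: c = (6 − d² + 2cos(α−β) + 2d(sin α − sin β))/8 = 0.499861; p = 2π − arccos c = 5.235827 rad; φ = atan2(cos α − cos β, d − sin α + sin β) = 0.189240 rad; t = (α − φ + p/2) mod 2π = 4.612689 rad, q = (α − β − t + p) mod 2π = 6.260552 rad → L = 5.65·(4.612689 + 5.235827 + 6.260552) = 5.65·16.109068 = 91.016236 m
LRL: c = (6 − d² + 2cos(α−β) − 2d(sin α − sin β))/8 = -0.132680; p = 2π − arccos c = 4.579317 rad; φ = atan2(cos β − cos α, d + sin α − sin β) = -0.125328 rad; t = (φ − α + p/2) mod 2π = 6.263500 rad, q = (β − α − t + p) mod 2π = 5.244774 rad → L = 5.65·(6.263500 + 4.579317 + 5.244774) = 5.65·16.087591 = 90.894887 m
Shortest: RSR with L = 43.152955 m ≈ 43.1530 m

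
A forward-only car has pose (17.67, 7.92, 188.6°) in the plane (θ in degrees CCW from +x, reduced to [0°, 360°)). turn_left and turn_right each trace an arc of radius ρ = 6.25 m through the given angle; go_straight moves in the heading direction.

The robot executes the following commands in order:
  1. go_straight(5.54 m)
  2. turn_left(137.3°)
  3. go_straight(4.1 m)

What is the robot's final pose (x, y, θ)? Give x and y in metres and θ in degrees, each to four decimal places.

set_pose: (x, y, θ) = (17.6700, 7.9200, 188.6000°), ρ = 6.25
go_straight(5.54): x += 5.54·cos θ, y += 5.54·sin θ → (12.1923, 7.0916, 188.6000°)
turn_left(137.3°): centre at ρ to the left, rotate +137.3° → (9.6229, -4.2635, 325.9000°)
go_straight(4.1): x += 4.1·cos θ, y += 4.1·sin θ → (13.0179, -6.5622, 325.9000°)

(13.0179, -6.5622, 325.9000°)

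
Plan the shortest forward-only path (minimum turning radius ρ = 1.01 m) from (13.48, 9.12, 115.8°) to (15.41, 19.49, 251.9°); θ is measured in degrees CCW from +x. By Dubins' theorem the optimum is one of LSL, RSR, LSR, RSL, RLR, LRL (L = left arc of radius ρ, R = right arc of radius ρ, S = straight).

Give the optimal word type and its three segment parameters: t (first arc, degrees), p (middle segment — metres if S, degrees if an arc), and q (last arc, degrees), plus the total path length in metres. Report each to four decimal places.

RSL: t = 49.3107°, p = 9.6085 m, q = 185.4107°, L = 13.7461 m

Let ψ = atan2(Δy, Δx) = atan2(10.37, 1.93) = 79.4571° be the start→goal bearing.
Normalize: d = |goal − start| / ρ = 10.548071/1.01 = 10.443635, α = (θ_start − ψ) mod 360° = 36.3429° = 0.634303 rad, β = (θ_goal − ψ) mod 360° = 172.4429° = 3.009697 rad.
Common terms: sin α = 0.592617, cos α = 0.805485, sin β = 0.131514, cos β = -0.991314, cos(α−β) = -0.720551, d² = 109.069503. Work in radians in the unit-radius frame; every candidate has L = ρ·(t + p + q).
LSL: p² = 2 + d² − 2cos(α−β) + 2d(sin α − sin β) = 122.141779; p = √p² = 11.051777; φ = atan2(cos β − cos α, d + sin α − sin β) = -0.163305 rad; t = (φ − α) mod 2π = 5.485577 rad, q = (β − φ) mod 2π = 3.173002 rad → L = 1.01·(5.485577 + 11.051777 + 3.173002) = 1.01·19.710356 = 19.907459 m
RSR: p² = 2 + d² − 2cos(α−β) + 2d(sin β − sin α) = 102.879432; p = √p² = 10.142950; φ = atan2(cos α − cos β, d − sin α + sin β) = 0.178087 rad; t = (α − φ) mod 2π = 0.456216 rad, q = (φ − β) mod 2π = 3.451576 rad → L = 1.01·(0.456216 + 10.142950 + 3.451576) = 1.01·14.050742 = 14.191249 m
LSR: p² = d² − 2 + 2cos(α−β) + 2d(sin α + sin β) = 120.753512; p = √p² = 10.988790; φ = atan2(−cos α − cos β, d + sin α + sin β) − atan2(−2, p) = 0.196671 rad; t = (φ − α) mod 2π = 5.845553 rad, q = (φ − β) mod 2π = 3.470160 rad → L = 1.01·(5.845553 + 10.988790 + 3.470160) = 1.01·20.304504 = 20.507549 m
RSL: p² = d² − 2 + 2cos(α−β) − 2d(sin α + sin β) = 90.503290; p = √p² = 9.513322; φ = atan2(cos α + cos β, d − sin α − sin β) − atan2(2, p) = -0.226331 rad; t = (α − φ) mod 2π = 0.860634 rad, q = (β − φ) mod 2π = 3.236027 rad → L = 1.01·(0.860634 + 9.513322 + 3.236027) = 1.01·13.609983 = 13.746083 m
RLR: c = (6 − d² + 2cos(α−β) + 2d(sin α − sin β))/8 = -11.859929, |c| > 1 → infeasible
LRL: c = (6 − d² + 2cos(α−β) − 2d(sin α − sin β))/8 = -14.267722, |c| > 1 → infeasible
Shortest: RSL with L = 13.746083 m ≈ 13.7461 m
Convert RSL to answer units (arcs ×180/π): t = 0.860634·180/π = 49.3107°, p = ρ·p = 1.01·9.513322 = 9.6085 m, q = 3.236027·180/π = 185.4107°, L = 13.7461 m.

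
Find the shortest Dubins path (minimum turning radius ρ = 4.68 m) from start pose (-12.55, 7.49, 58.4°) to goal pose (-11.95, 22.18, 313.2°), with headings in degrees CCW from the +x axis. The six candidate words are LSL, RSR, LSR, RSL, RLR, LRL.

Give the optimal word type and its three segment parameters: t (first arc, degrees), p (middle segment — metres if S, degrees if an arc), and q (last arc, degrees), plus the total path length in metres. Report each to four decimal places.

LRL: t = 115.9494°, p = 223.4613°, q = 2.3119°, L = 27.9124 m

Let ψ = atan2(Δy, Δx) = atan2(14.69, 0.60) = 87.6611° be the start→goal bearing.
Normalize: d = |goal − start| / ρ = 14.702248/4.68 = 3.141506, α = (θ_start − ψ) mod 360° = 330.7389° = 5.772483 rad, β = (θ_goal − ψ) mod 360° = 225.5389° = 3.936396 rad.
Common terms: sin α = -0.488790, cos α = 0.872401, sin β = -0.713726, cos β = -0.700425, cos(α−β) = -0.262189, d² = 9.869060. Work in radians in the unit-radius frame; every candidate has L = ρ·(t + p + q).
LSL: p² = 2 + d² − 2cos(α−β) + 2d(sin α − sin β) = 13.806712; p = √p² = 3.715738; φ = atan2(cos β − cos α, d + sin α − sin β) = -0.437071 rad; t = (φ − α) mod 2π = 0.073632 rad, q = (β − φ) mod 2π = 4.373467 rad → L = 4.68·(0.073632 + 3.715738 + 4.373467) = 4.68·8.162837 = 38.202079 m
RSR: p² = 2 + d² − 2cos(α−β) + 2d(sin β − sin α) = 10.980164; p = √p² = 3.313633; φ = atan2(cos α − cos β, d − sin α + sin β) = 0.494570 rad; t = (α − φ) mod 2π = 5.277913 rad, q = (φ − β) mod 2π = 2.841359 rad → L = 4.68·(5.277913 + 3.313633 + 2.841359) = 4.68·11.432905 = 53.505994 m
LSR: p² = d² − 2 + 2cos(α−β) + 2d(sin α + sin β) = -0.210744 < 0 → infeasible
RSL: p² = d² − 2 + 2cos(α−β) − 2d(sin α + sin β) = 14.900107; p = √p² = 3.860066; φ = atan2(cos α + cos β, d − sin α − sin β) − atan2(2, p) = -0.438474 rad; t = (α − φ) mod 2π = 6.210957 rad, q = (β − φ) mod 2π = 4.374871 rad → L = 4.68·(6.210957 + 3.860066 + 4.374871) = 4.68·14.445893 = 67.606782 m
RLR: c = (6 − d² + 2cos(α−β) + 2d(sin α − sin β))/8 = -0.372521; p = 2π − arccos c = 4.330665 rad; φ = atan2(cos α − cos β, d − sin α + sin β) = 0.494570 rad; t = (α − φ + p/2) mod 2π = 1.160060 rad, q = (α − β − t + p) mod 2π = 5.006692 rad → L = 4.68·(1.160060 + 4.330665 + 5.006692) = 4.68·10.497417 = 49.127912 m
LRL: c = (6 − d² + 2cos(α−β) − 2d(sin α − sin β))/8 = -0.725839; p = 2π − arccos c = 3.900136 rad; φ = atan2(cos β − cos α, d + sin α − sin β) = -0.437071 rad; t = (φ − α + p/2) mod 2π = 2.023699 rad, q = (β − α − t + p) mod 2π = 0.040350 rad → L = 4.68·(2.023699 + 3.900136 + 0.040350) = 4.68·5.964185 = 27.912385 m
Shortest: LRL with L = 27.912385 m ≈ 27.9124 m
Convert LRL to answer units (arcs ×180/π): t = 2.023699·180/π = 115.9494°, p = 3.900136·180/π = 223.4613°, q = 0.040350·180/π = 2.3119°, L = 27.9124 m.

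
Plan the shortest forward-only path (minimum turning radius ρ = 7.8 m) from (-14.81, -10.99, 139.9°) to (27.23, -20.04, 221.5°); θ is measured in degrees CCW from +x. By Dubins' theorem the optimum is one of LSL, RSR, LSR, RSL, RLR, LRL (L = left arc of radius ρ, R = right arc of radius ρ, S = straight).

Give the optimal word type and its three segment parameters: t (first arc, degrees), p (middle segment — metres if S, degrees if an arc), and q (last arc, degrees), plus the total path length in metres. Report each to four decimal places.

RSR: t = 155.9705°, p = 33.1426 m, q = 122.4295°, L = 71.0427 m

Let ψ = atan2(Δy, Δx) = atan2(-9.05, 42.04) = -12.1487° be the start→goal bearing.
Normalize: d = |goal − start| / ρ = 43.003071/7.8 = 5.513214, α = (θ_start − ψ) mod 360° = 152.0487° = 2.653751 rad, β = (θ_goal − ψ) mod 360° = 233.6487° = 4.077940 rad.
Common terms: sin α = 0.468720, cos α = -0.883347, sin β = -0.805398, cos β = -0.592734, cos(α−β) = 0.146083, d² = 30.395531. Work in radians in the unit-radius frame; every candidate has L = ρ·(t + p + q).
LSL: p² = 2 + d² − 2cos(α−β) + 2d(sin α − sin β) = 46.152343; p = √p² = 6.793552; φ = atan2(cos β − cos α, d + sin α − sin β) = 0.042791 rad; t = (φ − α) mod 2π = 3.672225 rad, q = (β − φ) mod 2π = 4.035149 rad → L = 7.8·(3.672225 + 6.793552 + 4.035149) = 7.8·14.500926 = 113.107219 m
RSR: p² = 2 + d² − 2cos(α−β) + 2d(sin β − sin α) = 18.054387; p = √p² = 4.249045; φ = atan2(cos α − cos β, d − sin α + sin β) = -0.068448 rad; t = (α − φ) mod 2π = 2.722199 rad, q = (φ − β) mod 2π = 2.136797 rad → L = 7.8·(2.722199 + 4.249045 + 2.136797) = 7.8·9.108042 = 71.042728 m
LSR: p² = d² − 2 + 2cos(α−β) + 2d(sin α + sin β) = 24.975344; p = √p² = 4.997534; φ = atan2(−cos α − cos β, d + sin α + sin β) − atan2(−2, p) = 0.658453 rad; t = (φ − α) mod 2π = 4.287887 rad, q = (φ − β) mod 2π = 2.863699 rad → L = 7.8·(4.287887 + 4.997534 + 2.863699) = 7.8·12.149120 = 94.763132 m
RSL: p² = d² − 2 + 2cos(α−β) − 2d(sin α + sin β) = 32.400050; p = √p² = 5.692104; φ = atan2(cos α + cos β, d − sin α − sin β) − atan2(2, p) = -0.585056 rad; t = (α − φ) mod 2π = 3.238807 rad, q = (β − φ) mod 2π = 4.662996 rad → L = 7.8·(3.238807 + 5.692104 + 4.662996) = 7.8·13.593907 = 106.032475 m
RLR: c = (6 − d² + 2cos(α−β) + 2d(sin α − sin β))/8 = -1.256798, |c| > 1 → infeasible
LRL: c = (6 − d² + 2cos(α−β) − 2d(sin α − sin β))/8 = -4.769043, |c| > 1 → infeasible
Shortest: RSR with L = 71.042728 m ≈ 71.0427 m
Convert RSR to answer units (arcs ×180/π): t = 2.722199·180/π = 155.9705°, p = ρ·p = 7.8·4.249045 = 33.1426 m, q = 2.136797·180/π = 122.4295°, L = 71.0427 m.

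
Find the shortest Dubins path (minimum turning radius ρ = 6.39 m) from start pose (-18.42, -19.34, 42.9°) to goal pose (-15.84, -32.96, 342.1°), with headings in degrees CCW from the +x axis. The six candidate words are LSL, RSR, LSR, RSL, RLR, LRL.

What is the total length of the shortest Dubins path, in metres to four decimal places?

48.4828 m

Let ψ = atan2(Δy, Δx) = atan2(-13.62, 2.58) = -79.2737° be the start→goal bearing.
Normalize: d = |goal − start| / ρ = 13.862208/6.39 = 2.169360, α = (θ_start − ψ) mod 360° = 122.1737° = 2.132333 rad, β = (θ_goal − ψ) mod 360° = 61.3737° = 1.071173 rad.
Common terms: sin α = 0.846438, cos α = -0.532488, sin β = 0.877763, cos β = 0.479095, cos(α−β) = 0.487860, d² = 4.706121. Work in radians in the unit-radius frame; every candidate has L = ρ·(t + p + q).
LSL: p² = 2 + d² − 2cos(α−β) + 2d(sin α − sin β) = 5.594489; p = √p² = 2.365267; φ = atan2(cos β − cos α, d + sin α − sin β) = 0.441927 rad; t = (φ − α) mod 2π = 4.592779 rad, q = (β − φ) mod 2π = 0.629246 rad → L = 6.39·(4.592779 + 2.365267 + 0.629246) = 6.39·7.587292 = 48.482798 m
RSR: p² = 2 + d² − 2cos(α−β) + 2d(sin β − sin α) = 5.866314; p = √p² = 2.422048; φ = atan2(cos α − cos β, d − sin α + sin β) = -0.430864 rad; t = (α − φ) mod 2π = 2.563197 rad, q = (φ − β) mod 2π = 4.781148 rad → L = 6.39·(2.563197 + 2.422048 + 4.781148) = 6.39·9.766393 = 62.407252 m
LSR: p² = d² − 2 + 2cos(α−β) + 2d(sin α + sin β) = 11.162663; p = √p² = 3.341057; φ = atan2(−cos α − cos β, d + sin α + sin β) − atan2(−2, p) = 0.553111 rad; t = (φ − α) mod 2π = 4.703963 rad, q = (φ − β) mod 2π = 5.765123 rad → L = 6.39·(4.703963 + 3.341057 + 5.765123) = 6.39·13.810144 = 88.246819 m
RSL: p² = d² − 2 + 2cos(α−β) − 2d(sin α + sin β) = -3.798983 < 0 → infeasible
RLR: c = (6 − d² + 2cos(α−β) + 2d(sin α − sin β))/8 = 0.266711; p = 2π − arccos c = 4.982367 rad; φ = atan2(cos α − cos β, d − sin α + sin β) = -0.430864 rad; t = (α − φ + p/2) mod 2π = 5.054381 rad, q = (α − β − t + p) mod 2π = 0.989147 rad → L = 6.39·(5.054381 + 4.982367 + 0.989147) = 6.39·11.025895 = 70.455470 m
LRL: c = (6 − d² + 2cos(α−β) − 2d(sin α − sin β))/8 = 0.300689; p = 2π − arccos c = 5.017804 rad; φ = atan2(cos β − cos α, d + sin α − sin β) = 0.441927 rad; t = (φ − α + p/2) mod 2π = 0.818496 rad, q = (β − α − t + p) mod 2π = 3.138148 rad → L = 6.39·(0.818496 + 5.017804 + 3.138148) = 6.39·8.974448 = 57.346720 m
Shortest: LSL with L = 48.482798 m ≈ 48.4828 m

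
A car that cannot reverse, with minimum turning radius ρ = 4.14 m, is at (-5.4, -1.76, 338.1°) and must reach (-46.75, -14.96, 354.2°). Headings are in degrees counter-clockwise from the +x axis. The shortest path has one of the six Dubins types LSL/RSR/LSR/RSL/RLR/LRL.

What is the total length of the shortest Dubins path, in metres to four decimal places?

Let ψ = atan2(Δy, Δx) = atan2(-13.20, -41.35) = -162.2956° be the start→goal bearing.
Normalize: d = |goal − start| / ρ = 43.405789/4.14 = 10.484490, α = (θ_start − ψ) mod 360° = 140.3956° = 2.450365 rad, β = (θ_goal − ψ) mod 360° = 156.4956° = 2.731363 rad.
Common terms: sin α = 0.637484, cos α = -0.770464, sin β = 0.398820, cos β = -0.917029, cos(α−β) = 0.960779, d² = 109.924531. Work in radians in the unit-radius frame; every candidate has L = ρ·(t + p + q).
LSL: p² = 2 + d² − 2cos(α−β) + 2d(sin α − sin β) = 115.007505; p = √p² = 10.724155; φ = atan2(cos β − cos α, d + sin α − sin β) = -0.013667 rad; t = (φ − α) mod 2π = 3.819153 rad, q = (β − φ) mod 2π = 2.745030 rad → L = 4.14·(3.819153 + 10.724155 + 2.745030) = 4.14·17.288339 = 71.573721 m
RSR: p² = 2 + d² − 2cos(α−β) + 2d(sin β − sin α) = 104.998442; p = √p² = 10.246875; φ = atan2(cos α − cos β, d − sin α + sin β) = 0.014304 rad; t = (α − φ) mod 2π = 2.436061 rad, q = (φ − β) mod 2π = 3.566126 rad → L = 4.14·(2.436061 + 10.246875 + 3.566126) = 4.14·16.249062 = 67.271117 m
LSR: p² = d² − 2 + 2cos(α−β) + 2d(sin α + sin β) = 131.576325; p = √p² = 11.470672; φ = atan2(−cos α − cos β, d + sin α + sin β) − atan2(−2, p) = 0.318062 rad; t = (φ − α) mod 2π = 4.150882 rad, q = (φ − β) mod 2π = 3.869884 rad → L = 4.14·(4.150882 + 11.470672 + 3.869884) = 4.14·19.491439 = 80.694558 m
RSL: p² = d² − 2 + 2cos(α−β) − 2d(sin α + sin β) = 88.115855; p = √p² = 9.387005; φ = atan2(cos α + cos β, d − sin α − sin β) − atan2(2, p) = -0.386663 rad; t = (α − φ) mod 2π = 2.837028 rad, q = (β − φ) mod 2π = 3.118026 rad → L = 4.14·(2.837028 + 9.387005 + 3.118026) = 4.14·15.342058 = 63.516120 m
RLR: c = (6 − d² + 2cos(α−β) + 2d(sin α − sin β))/8 = -12.124805, |c| > 1 → infeasible
LRL: c = (6 − d² + 2cos(α−β) − 2d(sin α − sin β))/8 = -13.375938, |c| > 1 → infeasible
Shortest: RSL with L = 63.516120 m ≈ 63.5161 m

63.5161 m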